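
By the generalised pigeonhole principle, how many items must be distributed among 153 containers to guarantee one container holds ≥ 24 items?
n = (24 − 1)·153 + 1 = 3520

By the generalised pigeonhole principle, to guarantee some box contains ≥ r objects we need more than (r − 1) · k objects total. Threshold: n = (r − 1) · k + 1. With r = 24 and k = 153: n = 23 · 153 + 1 = 3519 + 1 = 3520. For n = 3519 = 23 · 153, we can put exactly 23 objects in every box, avoiding 24 in any single one — so 3520 is tight.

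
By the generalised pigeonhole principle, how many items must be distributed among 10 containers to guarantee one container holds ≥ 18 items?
n = (18 − 1)·10 + 1 = 171

By the generalised pigeonhole principle, to guarantee some box contains ≥ r objects we need more than (r − 1) · k objects total. Threshold: n = (r − 1) · k + 1. With r = 18 and k = 10: n = 17 · 10 + 1 = 170 + 1 = 171. For n = 170 = 17 · 10, we can put exactly 17 objects in every box, avoiding 18 in any single one — so 171 is tight.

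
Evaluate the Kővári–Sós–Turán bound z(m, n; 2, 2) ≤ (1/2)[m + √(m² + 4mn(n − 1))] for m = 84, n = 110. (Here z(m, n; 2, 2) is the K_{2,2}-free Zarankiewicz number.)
z(84, 110; 2, 2) ≤ (1/2)[84 + √(84² + 4·84·110·109)] = (1/2)[84 + √4035696] = 1046.4521

Kővári–Sós–Turán: let r_1, ..., r_84 be the row sums and z = Σ r_i the total number of 1s. Each pair of columns can share at most one row with both entries 1 (else a 2×2 all-ones block appears), so Σ_i C(r_i, 2) ≤ C(110, 2) = 5995. By convexity Σ_i C(r_i, 2) ≥ 84·C(z/84, 2) = z(z − 84)/(2·84), giving z² − 84z − 84·110·109 ≤ 0 and hence z ≤ (1/2)[84 + √(7056 + 4·1007160)] = (1/2)[84 + √4035696] ≈ (1/2)(84 + 2008.9042) = 1046.4521.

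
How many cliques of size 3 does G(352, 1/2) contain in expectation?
E[# K_3] = C(352, 3) · (1/2)^C(3, 2) = 7207200 / 2^3 = 900900

For each 3-subset S of vertices (there are C(352, 3) = 7207200 such S), let X_S = 1 if S induces a K_3 (all C(3, 2) = 3 edges present). Then P(X_S = 1) = (1/2)^3 = 1/8. By linearity of expectation, E[# K_3] = C(352, 3) · (1/2)^3 = 7207200 / 8 = 900900.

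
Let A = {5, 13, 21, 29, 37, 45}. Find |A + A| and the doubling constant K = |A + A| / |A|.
K = |A + A| / |A| = 11/6

Enumerate A + A = {a + b : a, b ∈ A}. With |A| = 6, there are |A|^2 = 36 ordered sum pairs; collecting distinct values, A + A = {10, 18, 26, 34, 42, 50, 58, 66, 74, 82, 90}, so |A + A| = 11. Thus K = 11/6. Here |A + A| = 2|A| − 1 = 11, the minimum possible — so K = 11/6 is minimal, which holds iff A is an arithmetic progression.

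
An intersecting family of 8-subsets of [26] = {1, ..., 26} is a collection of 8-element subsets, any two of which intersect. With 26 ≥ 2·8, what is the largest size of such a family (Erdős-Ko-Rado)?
max |F| = C(25, 7) = 480700

Erdős-Ko-Rado (1961): when n ≥ 2k, max |F| = C(n−1, k−1). The bound is attained by the star {A : i ∈ A} for any fixed i ∈ [n]. Here C(26−1, 8−1) = C(25, 7) = 480700.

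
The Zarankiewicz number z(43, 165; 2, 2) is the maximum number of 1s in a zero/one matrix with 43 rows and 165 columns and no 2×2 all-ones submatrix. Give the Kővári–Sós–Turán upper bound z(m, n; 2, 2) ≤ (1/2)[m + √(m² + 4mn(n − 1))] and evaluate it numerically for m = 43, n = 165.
z(43, 165; 2, 2) ≤ (1/2)[43 + √(43² + 4·43·165·164)] = (1/2)[43 + √4656169] = 1100.4079

Kővári–Sós–Turán: let r_1, ..., r_43 be the row sums and z = Σ r_i the total number of 1s. Each pair of columns can share at most one row with both entries 1 (else a 2×2 all-ones block appears), so Σ_i C(r_i, 2) ≤ C(165, 2) = 13530. By convexity Σ_i C(r_i, 2) ≥ 43·C(z/43, 2) = z(z − 43)/(2·43), giving z² − 43z − 43·165·164 ≤ 0 and hence z ≤ (1/2)[43 + √(1849 + 4·1163580)] = (1/2)[43 + √4656169] ≈ (1/2)(43 + 2157.8158) = 1100.4079.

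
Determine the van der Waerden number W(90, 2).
W(90, 2) = 90 + 1 = 91

A 2-term AP is any pair of integers, so a monochromatic 2-AP exists iff some colour is used at least twice. With 90 colours, the colouring i ↦ i on {1, ..., 90} uses each colour once, avoiding any monochromatic pair, so W(90, 2) > 90. For {1, ..., 91}, pigeonhole forces two integers of the same colour, which form a monochromatic 2-AP. Hence W(90, 2) = 91.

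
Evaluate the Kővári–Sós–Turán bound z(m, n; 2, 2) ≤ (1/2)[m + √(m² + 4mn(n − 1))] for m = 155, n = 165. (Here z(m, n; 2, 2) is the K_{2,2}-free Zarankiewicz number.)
z(155, 165; 2, 2) ≤ (1/2)[155 + √(155² + 4·155·165·164)] = (1/2)[155 + √16801225] = 2126.9649

Kővári–Sós–Turán: let r_1, ..., r_155 be the row sums and z = Σ r_i the total number of 1s. Each pair of columns can share at most one row with both entries 1 (else a 2×2 all-ones block appears), so Σ_i C(r_i, 2) ≤ C(165, 2) = 13530. By convexity Σ_i C(r_i, 2) ≥ 155·C(z/155, 2) = z(z − 155)/(2·155), giving z² − 155z − 155·165·164 ≤ 0 and hence z ≤ (1/2)[155 + √(24025 + 4·4194300)] = (1/2)[155 + √16801225] ≈ (1/2)(155 + 4098.9297) = 2126.9649.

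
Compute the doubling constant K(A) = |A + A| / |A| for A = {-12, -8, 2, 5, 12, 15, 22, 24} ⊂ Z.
K = |A + A| / |A| = 29/8

Enumerate A + A = {a + b : a, b ∈ A}. With |A| = 8, there are |A|^2 = 64 ordered sum pairs; collecting distinct values, A + A = {-24, -20, -16, -10, -7, -6, -3, 0, 3, 4, 7, 10, 12, 14, 16, 17, 20, 24, 26, 27, 29, 30, 34, 36, 37, 39, 44, 46, 48}, so |A + A| = 29. Thus K = 29/8. For comparison, the minimum possible |A + A| over all 8-element sets is 2·8 − 1 = 15 (so min K = 15/8), attained only by arithmetic progressions.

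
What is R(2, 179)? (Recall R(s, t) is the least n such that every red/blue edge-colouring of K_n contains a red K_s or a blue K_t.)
R(2, 179) = 179

R(2, k) = k for all k ≥ 2: in a 2-colouring of K_k, either some edge is red (a red K_2) or all edges are blue (a blue K_k). And K_{178} coloured all-blue has no blue K_179, so R(2, 179) > 178. Hence R(2, 179) = 179.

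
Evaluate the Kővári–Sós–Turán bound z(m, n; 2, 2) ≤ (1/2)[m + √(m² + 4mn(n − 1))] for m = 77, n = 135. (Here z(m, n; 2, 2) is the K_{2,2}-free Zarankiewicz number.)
z(77, 135; 2, 2) ≤ (1/2)[77 + √(77² + 4·77·135·134)] = (1/2)[77 + √5577649] = 1219.3523

Kővári–Sós–Turán: let r_1, ..., r_77 be the row sums and z = Σ r_i the total number of 1s. Each pair of columns can share at most one row with both entries 1 (else a 2×2 all-ones block appears), so Σ_i C(r_i, 2) ≤ C(135, 2) = 9045. By convexity Σ_i C(r_i, 2) ≥ 77·C(z/77, 2) = z(z − 77)/(2·77), giving z² − 77z − 77·135·134 ≤ 0 and hence z ≤ (1/2)[77 + √(5929 + 4·1392930)] = (1/2)[77 + √5577649] ≈ (1/2)(77 + 2361.7047) = 1219.3523.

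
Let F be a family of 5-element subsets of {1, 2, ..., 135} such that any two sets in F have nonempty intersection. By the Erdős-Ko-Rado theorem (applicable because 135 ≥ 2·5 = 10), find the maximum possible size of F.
max |F| = C(134, 4) = 12840751

Erdős-Ko-Rado (1961): when n ≥ 2k, max |F| = C(n−1, k−1). The bound is attained by the star {A : i ∈ A} for any fixed i ∈ [n]. Here C(135−1, 5−1) = C(134, 4) = 12840751.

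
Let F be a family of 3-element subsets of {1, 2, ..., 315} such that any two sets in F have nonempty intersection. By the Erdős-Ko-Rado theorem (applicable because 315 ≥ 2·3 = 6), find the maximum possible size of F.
max |F| = C(314, 2) = 49141

The Erdős-Ko-Rado theorem states: for n ≥ 2k, an intersecting family of k-subsets of an n-element set has size at most C(n − 1, k − 1), with equality for 'star' families {A ⊆ [n] : |A| = k, i ∈ A} (fix an element i). For n = 315, k = 3: C(314, 2) = 49141.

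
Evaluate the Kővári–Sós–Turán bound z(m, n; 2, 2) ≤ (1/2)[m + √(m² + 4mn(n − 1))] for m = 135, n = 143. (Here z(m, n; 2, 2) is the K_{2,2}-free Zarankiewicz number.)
z(135, 143; 2, 2) ≤ (1/2)[135 + √(135² + 4·135·143·142)] = (1/2)[135 + √10983465] = 1724.5656

Kővári–Sós–Turán: let r_1, ..., r_135 be the row sums and z = Σ r_i the total number of 1s. Each pair of columns can share at most one row with both entries 1 (else a 2×2 all-ones block appears), so Σ_i C(r_i, 2) ≤ C(143, 2) = 10153. By convexity Σ_i C(r_i, 2) ≥ 135·C(z/135, 2) = z(z − 135)/(2·135), giving z² − 135z − 135·143·142 ≤ 0 and hence z ≤ (1/2)[135 + √(18225 + 4·2741310)] = (1/2)[135 + √10983465] ≈ (1/2)(135 + 3314.1311) = 1724.5656.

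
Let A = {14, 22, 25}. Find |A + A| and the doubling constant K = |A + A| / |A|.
K = |A + A| / |A| = 6/3 = 2

Enumerate A + A = {a + b : a, b ∈ A}. With |A| = 3, there are |A|^2 = 9 ordered sum pairs; collecting distinct values, A + A = {28, 36, 39, 44, 47, 50}, so |A + A| = 6. Thus K = 6/3 = 2. For comparison, the minimum possible |A + A| over all 3-element sets is 2·3 − 1 = 5 (so min K = 5/3), attained only by arithmetic progressions.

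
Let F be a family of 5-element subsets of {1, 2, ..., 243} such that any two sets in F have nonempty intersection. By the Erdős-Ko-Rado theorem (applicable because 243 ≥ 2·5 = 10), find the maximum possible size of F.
max |F| = C(242, 4) = 139389580

Erdős-Ko-Rado (1961): when n ≥ 2k, max |F| = C(n−1, k−1). The bound is attained by the star {A : i ∈ A} for any fixed i ∈ [n]. Here C(243−1, 5−1) = C(242, 4) = 139389580.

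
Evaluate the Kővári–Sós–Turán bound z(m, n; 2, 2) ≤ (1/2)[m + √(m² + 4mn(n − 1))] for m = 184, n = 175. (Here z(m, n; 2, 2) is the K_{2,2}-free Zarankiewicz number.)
z(184, 175; 2, 2) ≤ (1/2)[184 + √(184² + 4·184·175·174)] = (1/2)[184 + √22445056] = 2460.8107

Kővári–Sós–Turán: let r_1, ..., r_184 be the row sums and z = Σ r_i the total number of 1s. Each pair of columns can share at most one row with both entries 1 (else a 2×2 all-ones block appears), so Σ_i C(r_i, 2) ≤ C(175, 2) = 15225. By convexity Σ_i C(r_i, 2) ≥ 184·C(z/184, 2) = z(z − 184)/(2·184), giving z² − 184z − 184·175·174 ≤ 0 and hence z ≤ (1/2)[184 + √(33856 + 4·5602800)] = (1/2)[184 + √22445056] ≈ (1/2)(184 + 4737.6213) = 2460.8107.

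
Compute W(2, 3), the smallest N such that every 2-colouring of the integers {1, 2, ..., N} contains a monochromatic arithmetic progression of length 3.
W(2, 3) = 9

Lower bound: the 2-colouring RRBBRRBB of {1, ..., 8} (R at positions {1, 2, 5, 6}, B at {3, 4, 7, 8}) contains no monochromatic 3-term AP, so W(2, 3) > 8. Upper bound: a case analysis on any 2-colouring of {1, ..., 9} forces such an AP. Hence W(2, 3) = 9.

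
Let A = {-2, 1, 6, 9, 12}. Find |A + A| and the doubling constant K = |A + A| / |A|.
K = |A + A| / |A| = 12/5

Enumerate A + A = {a + b : a, b ∈ A}. With |A| = 5, there are |A|^2 = 25 ordered sum pairs; collecting distinct values, A + A = {-4, -1, 2, 4, 7, 10, 12, 13, 15, 18, 21, 24}, so |A + A| = 12. Thus K = 12/5. For comparison, the minimum possible |A + A| over all 5-element sets is 2·5 − 1 = 9 (so min K = 9/5), attained only by arithmetic progressions.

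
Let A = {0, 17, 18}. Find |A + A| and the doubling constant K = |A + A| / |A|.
K = |A + A| / |A| = 6/3 = 2

Enumerate A + A = {a + b : a, b ∈ A}. With |A| = 3, there are |A|^2 = 9 ordered sum pairs; collecting distinct values, A + A = {0, 17, 18, 34, 35, 36}, so |A + A| = 6. Thus K = 6/3 = 2. For comparison, the minimum possible |A + A| over all 3-element sets is 2·3 − 1 = 5 (so min K = 5/3), attained only by arithmetic progressions.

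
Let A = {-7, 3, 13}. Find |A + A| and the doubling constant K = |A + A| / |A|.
K = |A + A| / |A| = 5/3

Enumerate A + A = {a + b : a, b ∈ A}. With |A| = 3, there are |A|^2 = 9 ordered sum pairs; collecting distinct values, A + A = {-14, -4, 6, 16, 26}, so |A + A| = 5. Thus K = 5/3. Here |A + A| = 2|A| − 1 = 5, the minimum possible — so K = 5/3 is minimal, which holds iff A is an arithmetic progression.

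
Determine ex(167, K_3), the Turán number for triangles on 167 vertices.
ex(167, K_3) = ⌊167^2/4⌋ = 6972

Mantel (1907): a triangle-free graph on n vertices has at most ⌊n^2/4⌋ edges, with equality for the complete bipartite graph K_{⌊n/2⌋, ⌈n/2⌉}. For n = 167: ⌊167^2/4⌋ = ⌊27889/4⌋ = 6972. The extremal graph is K_{83, 84}, which has 83·84 = 6972 edges.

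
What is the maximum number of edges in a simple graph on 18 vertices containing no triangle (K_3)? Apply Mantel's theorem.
ex(18, K_3) = ⌊18^2/4⌋ = 81

Mantel (1907): a triangle-free graph on n vertices has at most ⌊n^2/4⌋ edges, with equality for the complete bipartite graph K_{⌊n/2⌋, ⌈n/2⌉}. For n = 18: ⌊18^2/4⌋ = ⌊324/4⌋ = 81. The extremal graph is K_{9, 9}, which has 9·9 = 81 edges.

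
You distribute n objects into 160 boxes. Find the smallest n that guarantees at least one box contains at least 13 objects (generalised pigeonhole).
n = (13 − 1)·160 + 1 = 1921

By the generalised pigeonhole principle, to guarantee some box contains ≥ r objects we need more than (r − 1) · k objects total. Threshold: n = (r − 1) · k + 1. With r = 13 and k = 160: n = 12 · 160 + 1 = 1920 + 1 = 1921. For n = 1920 = 12 · 160, we can put exactly 12 objects in every box, avoiding 13 in any single one — so 1921 is tight.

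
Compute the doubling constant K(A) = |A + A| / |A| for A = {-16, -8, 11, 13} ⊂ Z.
K = |A + A| / |A| = 10/4 = 5/2

Enumerate A + A = {a + b : a, b ∈ A}. With |A| = 4, there are |A|^2 = 16 ordered sum pairs; collecting distinct values, A + A = {-32, -24, -16, -5, -3, 3, 5, 22, 24, 26}, so |A + A| = 10. Thus K = 10/4 = 5/2. For comparison, the minimum possible |A + A| over all 4-element sets is 2·4 − 1 = 7 (so min K = 7/4), attained only by arithmetic progressions.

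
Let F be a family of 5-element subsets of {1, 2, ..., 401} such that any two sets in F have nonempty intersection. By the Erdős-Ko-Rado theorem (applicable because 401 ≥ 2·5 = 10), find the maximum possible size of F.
max |F| = C(400, 4) = 1050739900

The Erdős-Ko-Rado theorem states: for n ≥ 2k, an intersecting family of k-subsets of an n-element set has size at most C(n − 1, k − 1), with equality for 'star' families {A ⊆ [n] : |A| = k, i ∈ A} (fix an element i). For n = 401, k = 5: C(400, 4) = 1050739900.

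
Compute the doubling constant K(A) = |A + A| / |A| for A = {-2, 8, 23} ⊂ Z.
K = |A + A| / |A| = 6/3 = 2

Enumerate A + A = {a + b : a, b ∈ A}. With |A| = 3, there are |A|^2 = 9 ordered sum pairs; collecting distinct values, A + A = {-4, 6, 16, 21, 31, 46}, so |A + A| = 6. Thus K = 6/3 = 2. For comparison, the minimum possible |A + A| over all 3-element sets is 2·3 − 1 = 5 (so min K = 5/3), attained only by arithmetic progressions.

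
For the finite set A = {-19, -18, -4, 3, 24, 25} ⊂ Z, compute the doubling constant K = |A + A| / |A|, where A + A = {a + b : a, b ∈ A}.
K = |A + A| / |A| = 19/6

Enumerate A + A = {a + b : a, b ∈ A}. With |A| = 6, there are |A|^2 = 36 ordered sum pairs; collecting distinct values, A + A = {-38, -37, -36, -23, -22, -16, -15, -8, -1, 5, 6, 7, 20, 21, 27, 28, 48, 49, 50}, so |A + A| = 19. Thus K = 19/6. For comparison, the minimum possible |A + A| over all 6-element sets is 2·6 − 1 = 11 (so min K = 11/6), attained only by arithmetic progressions.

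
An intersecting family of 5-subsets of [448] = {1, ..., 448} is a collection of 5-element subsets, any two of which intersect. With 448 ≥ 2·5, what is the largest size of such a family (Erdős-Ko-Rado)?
max |F| = C(447, 4) = 1641247665

The Erdős-Ko-Rado theorem states: for n ≥ 2k, an intersecting family of k-subsets of an n-element set has size at most C(n − 1, k − 1), with equality for 'star' families {A ⊆ [n] : |A| = k, i ∈ A} (fix an element i). For n = 448, k = 5: C(447, 4) = 1641247665.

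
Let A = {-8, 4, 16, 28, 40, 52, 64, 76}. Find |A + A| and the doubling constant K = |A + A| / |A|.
K = |A + A| / |A| = 15/8

Enumerate A + A = {a + b : a, b ∈ A}. With |A| = 8, there are |A|^2 = 64 ordered sum pairs; collecting distinct values, A + A = {-16, -4, 8, 20, 32, 44, 56, 68, 80, 92, 104, 116, 128, 140, 152}, so |A + A| = 15. Thus K = 15/8. Here |A + A| = 2|A| − 1 = 15, the minimum possible — so K = 15/8 is minimal, which holds iff A is an arithmetic progression.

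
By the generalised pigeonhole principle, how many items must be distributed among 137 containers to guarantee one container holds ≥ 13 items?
n = (13 − 1)·137 + 1 = 1645

By the generalised pigeonhole principle, to guarantee some box contains ≥ r objects we need more than (r − 1) · k objects total. Threshold: n = (r − 1) · k + 1. With r = 13 and k = 137: n = 12 · 137 + 1 = 1644 + 1 = 1645. For n = 1644 = 12 · 137, we can put exactly 12 objects in every box, avoiding 13 in any single one — so 1645 is tight.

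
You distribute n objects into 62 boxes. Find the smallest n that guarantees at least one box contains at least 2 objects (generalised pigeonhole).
n = (2 − 1)·62 + 1 = 63

By the generalised pigeonhole principle, to guarantee some box contains ≥ r objects we need more than (r − 1) · k objects total. Threshold: n = (r − 1) · k + 1. With r = 2 and k = 62: n = 1 · 62 + 1 = 62 + 1 = 63. For n = 62 = 1 · 62, we can put exactly 1 objects in every box, avoiding 2 in any single one — so 63 is tight.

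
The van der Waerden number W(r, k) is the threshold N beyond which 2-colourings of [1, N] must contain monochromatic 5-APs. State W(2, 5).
W(2, 5) = 178

W(2, 5) = 178. The lower bound W(2, 5) > 177 comes from an explicit good 2-colouring of [1, 177]; the upper bound W(2, 5) ≤ 178 was verified by exhaustive search over 2-colourings of [1, 178].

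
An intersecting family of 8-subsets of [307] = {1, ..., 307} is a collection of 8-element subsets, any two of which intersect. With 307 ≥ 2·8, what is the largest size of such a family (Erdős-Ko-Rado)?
max |F| = C(306, 7) = 46515922124400

Erdős-Ko-Rado (1961): when n ≥ 2k, max |F| = C(n−1, k−1). The bound is attained by the star {A : i ∈ A} for any fixed i ∈ [n]. Here C(307−1, 8−1) = C(306, 7) = 46515922124400.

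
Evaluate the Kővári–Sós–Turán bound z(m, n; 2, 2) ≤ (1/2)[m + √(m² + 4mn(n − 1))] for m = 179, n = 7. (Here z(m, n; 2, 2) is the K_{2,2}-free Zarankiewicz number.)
z(179, 7; 2, 2) ≤ (1/2)[179 + √(179² + 4·179·7·6)] = (1/2)[179 + √62113] = 214.1124

Kővári–Sós–Turán: let r_1, ..., r_179 be the row sums and z = Σ r_i the total number of 1s. Each pair of columns can share at most one row with both entries 1 (else a 2×2 all-ones block appears), so Σ_i C(r_i, 2) ≤ C(7, 2) = 21. By convexity Σ_i C(r_i, 2) ≥ 179·C(z/179, 2) = z(z − 179)/(2·179), giving z² − 179z − 179·7·6 ≤ 0 and hence z ≤ (1/2)[179 + √(32041 + 4·7518)] = (1/2)[179 + √62113] ≈ (1/2)(179 + 249.2248) = 214.1124.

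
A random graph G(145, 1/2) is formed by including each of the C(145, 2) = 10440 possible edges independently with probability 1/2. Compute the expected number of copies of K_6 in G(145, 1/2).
E[# K_6] = C(145, 6) · (1/2)^C(6, 2) = 11624372760 / 2^15 = 1453046595/4096 ≈ 354747.703857

For each 6-subset S of vertices (there are C(145, 6) = 11624372760 such S), let X_S = 1 if S induces a K_6 (all C(6, 2) = 15 edges present). Then P(X_S = 1) = (1/2)^15 = 1/32768. By linearity of expectation, E[# K_6] = C(145, 6) · (1/2)^15 = 11624372760 / 32768 = 1453046595/4096 ≈ 354747.703857.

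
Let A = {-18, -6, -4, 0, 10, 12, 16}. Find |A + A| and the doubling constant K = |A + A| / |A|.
K = |A + A| / |A| = 23/7

Enumerate A + A = {a + b : a, b ∈ A}. With |A| = 7, there are |A|^2 = 49 ordered sum pairs; collecting distinct values, A + A = {-36, -24, -22, -18, -12, -10, -8, -6, -4, -2, 0, 4, 6, 8, 10, 12, 16, 20, 22, 24, 26, 28, 32}, so |A + A| = 23. Thus K = 23/7. For comparison, the minimum possible |A + A| over all 7-element sets is 2·7 − 1 = 13 (so min K = 13/7), attained only by arithmetic progressions.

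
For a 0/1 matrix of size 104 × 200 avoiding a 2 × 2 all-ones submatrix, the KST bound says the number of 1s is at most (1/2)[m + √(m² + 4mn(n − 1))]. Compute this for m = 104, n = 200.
z(104, 200; 2, 2) ≤ (1/2)[104 + √(104² + 4·104·200·199)] = (1/2)[104 + √16567616] = 2087.1668

Kővári–Sós–Turán: let r_1, ..., r_104 be the row sums and z = Σ r_i the total number of 1s. Each pair of columns can share at most one row with both entries 1 (else a 2×2 all-ones block appears), so Σ_i C(r_i, 2) ≤ C(200, 2) = 19900. By convexity Σ_i C(r_i, 2) ≥ 104·C(z/104, 2) = z(z − 104)/(2·104), giving z² − 104z − 104·200·199 ≤ 0 and hence z ≤ (1/2)[104 + √(10816 + 4·4139200)] = (1/2)[104 + √16567616] ≈ (1/2)(104 + 4070.3336) = 2087.1668.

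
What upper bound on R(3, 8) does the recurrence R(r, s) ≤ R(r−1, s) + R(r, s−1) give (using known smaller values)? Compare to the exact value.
R(3, 8) ≤ R(2, 8) + R(3, 7) = 8 + 23 = 31; exact value R(3, 8) = 28.

The Erdős–Szekeres recurrence R(r, s) ≤ R(r−1, s) + R(r, s−1) applied to (r, s) = (3, 8) gives
  R(3, 8) ≤ R(2, 8) + R(3, 7) = 8 + 23 = 31.
(Recall R(2, k) = k and R is symmetric.) The recurrence is not tight here (it gives 31, but the exact value is R(3, 8) = 28); the tight upper bound requires a sharper argument than the simple recurrence, combined with a lower-bound construction on K_{27}.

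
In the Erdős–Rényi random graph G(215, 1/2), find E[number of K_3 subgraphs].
E[# K_3] = C(215, 3) · (1/2)^C(3, 2) = 1633355 / 2^3 = 204169.375

For each 3-subset S of vertices (there are C(215, 3) = 1633355 such S), let X_S = 1 if S induces a K_3 (all C(3, 2) = 3 edges present). Then P(X_S = 1) = (1/2)^3 = 1/8. By linearity of expectation, E[# K_3] = C(215, 3) · (1/2)^3 = 1633355 / 8 = 204169.375.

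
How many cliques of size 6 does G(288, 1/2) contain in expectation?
E[# K_6] = C(288, 6) · (1/2)^C(6, 2) = 752068773456 / 2^15 = 47004298341/2048 ≈ 22951317.549316

For each 6-subset S of vertices (there are C(288, 6) = 752068773456 such S), let X_S = 1 if S induces a K_6 (all C(6, 2) = 15 edges present). Then P(X_S = 1) = (1/2)^15 = 1/32768. By linearity of expectation, E[# K_6] = C(288, 6) · (1/2)^15 = 752068773456 / 32768 = 47004298341/2048 ≈ 22951317.549316.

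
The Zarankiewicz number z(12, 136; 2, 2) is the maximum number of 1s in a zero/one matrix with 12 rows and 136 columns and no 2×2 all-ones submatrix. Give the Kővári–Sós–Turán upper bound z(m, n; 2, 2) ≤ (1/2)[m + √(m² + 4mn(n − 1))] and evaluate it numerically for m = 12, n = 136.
z(12, 136; 2, 2) ≤ (1/2)[12 + √(12² + 4·12·136·135)] = (1/2)[12 + √881424] = 475.4209

Kővári–Sós–Turán: let r_1, ..., r_12 be the row sums and z = Σ r_i the total number of 1s. Each pair of columns can share at most one row with both entries 1 (else a 2×2 all-ones block appears), so Σ_i C(r_i, 2) ≤ C(136, 2) = 9180. By convexity Σ_i C(r_i, 2) ≥ 12·C(z/12, 2) = z(z − 12)/(2·12), giving z² − 12z − 12·136·135 ≤ 0 and hence z ≤ (1/2)[12 + √(144 + 4·220320)] = (1/2)[12 + √881424] ≈ (1/2)(12 + 938.8418) = 475.4209.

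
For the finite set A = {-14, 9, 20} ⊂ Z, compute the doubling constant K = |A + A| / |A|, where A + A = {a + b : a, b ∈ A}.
K = |A + A| / |A| = 6/3 = 2

Enumerate A + A = {a + b : a, b ∈ A}. With |A| = 3, there are |A|^2 = 9 ordered sum pairs; collecting distinct values, A + A = {-28, -5, 6, 18, 29, 40}, so |A + A| = 6. Thus K = 6/3 = 2. For comparison, the minimum possible |A + A| over all 3-element sets is 2·3 − 1 = 5 (so min K = 5/3), attained only by arithmetic progressions.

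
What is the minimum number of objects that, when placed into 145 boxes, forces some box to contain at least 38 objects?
n = (38 − 1)·145 + 1 = 5366

By the generalised pigeonhole principle, to guarantee some box contains ≥ r objects we need more than (r − 1) · k objects total. Threshold: n = (r − 1) · k + 1. With r = 38 and k = 145: n = 37 · 145 + 1 = 5365 + 1 = 5366. For n = 5365 = 37 · 145, we can put exactly 37 objects in every box, avoiding 38 in any single one — so 5366 is tight.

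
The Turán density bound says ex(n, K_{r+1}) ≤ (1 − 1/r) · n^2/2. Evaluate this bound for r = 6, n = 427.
Turán density bound = (5/6) · 427^2/2 = 911645/12 ≈ 75970.4167

Turán's theorem: ex(n, K_{r+1}) is achieved by the complete r-partite Turán graph T(n, r) with parts as balanced as possible, and is at most (1 − 1/r) · n^2/2. For r = 6, n = 427: the density bound is (5/6) · 182329/2 = 911645/12 ≈ 75970.4167. The integer-valued extremum is e(T(427, 6)) = 75970, which is strictly less than the density bound 911645/12 since 6 ∤ 427 (the parts of T(427, 6) cannot all be equal).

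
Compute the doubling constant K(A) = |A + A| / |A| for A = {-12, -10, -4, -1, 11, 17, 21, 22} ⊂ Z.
K = |A + A| / |A| = 34/8 = 17/4

Enumerate A + A = {a + b : a, b ∈ A}. With |A| = 8, there are |A|^2 = 64 ordered sum pairs; collecting distinct values, A + A = {-24, -22, -20, -16, -14, -13, -11, -8, -5, -2, -1, 1, 5, 7, 9, 10, 11, 12, 13, 16, 17, 18, 20, 21, 22, 28, 32, 33, 34, 38, 39, 42, 43, 44}, so |A + A| = 34. Thus K = 34/8 = 17/4. For comparison, the minimum possible |A + A| over all 8-element sets is 2·8 − 1 = 15 (so min K = 15/8), attained only by arithmetic progressions.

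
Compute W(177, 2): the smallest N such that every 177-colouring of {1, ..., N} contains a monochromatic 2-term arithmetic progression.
W(177, 2) = 177 + 1 = 178

A 2-term AP is any pair of integers, so a monochromatic 2-AP exists iff some colour is used at least twice. With 177 colours, the colouring i ↦ i on {1, ..., 177} uses each colour once, avoiding any monochromatic pair, so W(177, 2) > 177. For {1, ..., 178}, pigeonhole forces two integers of the same colour, which form a monochromatic 2-AP. Hence W(177, 2) = 178.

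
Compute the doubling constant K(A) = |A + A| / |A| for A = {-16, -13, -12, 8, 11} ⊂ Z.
K = |A + A| / |A| = 14/5

Enumerate A + A = {a + b : a, b ∈ A}. With |A| = 5, there are |A|^2 = 25 ordered sum pairs; collecting distinct values, A + A = {-32, -29, -28, -26, -25, -24, -8, -5, -4, -2, -1, 16, 19, 22}, so |A + A| = 14. Thus K = 14/5. For comparison, the minimum possible |A + A| over all 5-element sets is 2·5 − 1 = 9 (so min K = 9/5), attained only by arithmetic progressions.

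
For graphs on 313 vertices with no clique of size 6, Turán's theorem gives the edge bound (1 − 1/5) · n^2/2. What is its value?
Turán density bound = (4/5) · 313^2/2 = 195938/5 ≈ 39187.6

Turán's theorem: ex(n, K_{r+1}) is achieved by the complete r-partite Turán graph T(n, r) with parts as balanced as possible, and is at most (1 − 1/r) · n^2/2. For r = 5, n = 313: the density bound is (4/5) · 97969/2 = 195938/5 ≈ 39187.6. The integer-valued extremum is e(T(313, 5)) = 39187, which is strictly less than the density bound 195938/5 since 5 ∤ 313 (the parts of T(313, 5) cannot all be equal).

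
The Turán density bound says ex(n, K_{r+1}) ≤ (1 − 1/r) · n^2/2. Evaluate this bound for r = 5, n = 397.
Turán density bound = (4/5) · 397^2/2 = 315218/5 ≈ 63043.6

Turán's theorem: ex(n, K_{r+1}) is achieved by the complete r-partite Turán graph T(n, r) with parts as balanced as possible, and is at most (1 − 1/r) · n^2/2. For r = 5, n = 397: the density bound is (4/5) · 157609/2 = 315218/5 ≈ 63043.6. The integer-valued extremum is e(T(397, 5)) = 63043, which is strictly less than the density bound 315218/5 since 5 ∤ 397 (the parts of T(397, 5) cannot all be equal).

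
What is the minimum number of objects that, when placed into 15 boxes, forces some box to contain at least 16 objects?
n = (16 − 1)·15 + 1 = 226

By the generalised pigeonhole principle, to guarantee some box contains ≥ r objects we need more than (r − 1) · k objects total. Threshold: n = (r − 1) · k + 1. With r = 16 and k = 15: n = 15 · 15 + 1 = 225 + 1 = 226. For n = 225 = 15 · 15, we can put exactly 15 objects in every box, avoiding 16 in any single one — so 226 is tight.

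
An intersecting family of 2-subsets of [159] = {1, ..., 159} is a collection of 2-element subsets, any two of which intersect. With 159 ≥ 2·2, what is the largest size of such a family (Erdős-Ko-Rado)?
max |F| = C(158, 1) = 158

Erdős-Ko-Rado (1961): when n ≥ 2k, max |F| = C(n−1, k−1). The bound is attained by the star {A : i ∈ A} for any fixed i ∈ [n]. Here C(159−1, 2−1) = C(158, 1) = 158.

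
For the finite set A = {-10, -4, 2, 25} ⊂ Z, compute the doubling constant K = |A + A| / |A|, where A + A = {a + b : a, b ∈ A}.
K = |A + A| / |A| = 9/4

Enumerate A + A = {a + b : a, b ∈ A}. With |A| = 4, there are |A|^2 = 16 ordered sum pairs; collecting distinct values, A + A = {-20, -14, -8, -2, 4, 15, 21, 27, 50}, so |A + A| = 9. Thus K = 9/4. For comparison, the minimum possible |A + A| over all 4-element sets is 2·4 − 1 = 7 (so min K = 7/4), attained only by arithmetic progressions.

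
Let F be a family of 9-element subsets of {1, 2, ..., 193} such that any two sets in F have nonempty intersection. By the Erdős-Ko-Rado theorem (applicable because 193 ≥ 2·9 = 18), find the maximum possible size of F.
max |F| = C(192, 8) = 39510598291560

Erdős-Ko-Rado (1961): when n ≥ 2k, max |F| = C(n−1, k−1). The bound is attained by the star {A : i ∈ A} for any fixed i ∈ [n]. Here C(193−1, 9−1) = C(192, 8) = 39510598291560.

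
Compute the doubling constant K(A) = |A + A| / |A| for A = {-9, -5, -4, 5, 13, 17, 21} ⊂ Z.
K = |A + A| / |A| = 24/7

Enumerate A + A = {a + b : a, b ∈ A}. With |A| = 7, there are |A|^2 = 49 ordered sum pairs; collecting distinct values, A + A = {-18, -14, -13, -10, -9, -8, -4, 0, 1, 4, 8, 9, 10, 12, 13, 16, 17, 18, 22, 26, 30, 34, 38, 42}, so |A + A| = 24. Thus K = 24/7. For comparison, the minimum possible |A + A| over all 7-element sets is 2·7 − 1 = 13 (so min K = 13/7), attained only by arithmetic progressions.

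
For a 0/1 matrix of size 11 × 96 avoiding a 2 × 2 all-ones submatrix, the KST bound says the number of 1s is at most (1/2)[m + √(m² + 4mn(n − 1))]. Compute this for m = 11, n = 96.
z(11, 96; 2, 2) ≤ (1/2)[11 + √(11² + 4·11·96·95)] = (1/2)[11 + √401401] = 322.2811

Kővári–Sós–Turán: let r_1, ..., r_11 be the row sums and z = Σ r_i the total number of 1s. Each pair of columns can share at most one row with both entries 1 (else a 2×2 all-ones block appears), so Σ_i C(r_i, 2) ≤ C(96, 2) = 4560. By convexity Σ_i C(r_i, 2) ≥ 11·C(z/11, 2) = z(z − 11)/(2·11), giving z² − 11z − 11·96·95 ≤ 0 and hence z ≤ (1/2)[11 + √(121 + 4·100320)] = (1/2)[11 + √401401] ≈ (1/2)(11 + 633.5622) = 322.2811.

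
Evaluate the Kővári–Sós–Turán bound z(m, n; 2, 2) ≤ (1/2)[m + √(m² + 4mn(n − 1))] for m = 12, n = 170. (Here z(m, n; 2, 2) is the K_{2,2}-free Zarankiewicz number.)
z(12, 170; 2, 2) ≤ (1/2)[12 + √(12² + 4·12·170·169)] = (1/2)[12 + √1379184] = 593.1933

Kővári–Sós–Turán: let r_1, ..., r_12 be the row sums and z = Σ r_i the total number of 1s. Each pair of columns can share at most one row with both entries 1 (else a 2×2 all-ones block appears), so Σ_i C(r_i, 2) ≤ C(170, 2) = 14365. By convexity Σ_i C(r_i, 2) ≥ 12·C(z/12, 2) = z(z − 12)/(2·12), giving z² − 12z − 12·170·169 ≤ 0 and hence z ≤ (1/2)[12 + √(144 + 4·344760)] = (1/2)[12 + √1379184] ≈ (1/2)(12 + 1174.3866) = 593.1933.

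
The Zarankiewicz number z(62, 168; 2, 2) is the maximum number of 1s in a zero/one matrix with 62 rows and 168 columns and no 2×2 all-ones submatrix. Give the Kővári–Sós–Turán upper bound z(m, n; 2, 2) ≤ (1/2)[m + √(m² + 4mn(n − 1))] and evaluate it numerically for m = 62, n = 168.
z(62, 168; 2, 2) ≤ (1/2)[62 + √(62² + 4·62·168·167)] = (1/2)[62 + √6961732] = 1350.2547

Kővári–Sós–Turán: let r_1, ..., r_62 be the row sums and z = Σ r_i the total number of 1s. Each pair of columns can share at most one row with both entries 1 (else a 2×2 all-ones block appears), so Σ_i C(r_i, 2) ≤ C(168, 2) = 14028. By convexity Σ_i C(r_i, 2) ≥ 62·C(z/62, 2) = z(z − 62)/(2·62), giving z² − 62z − 62·168·167 ≤ 0 and hence z ≤ (1/2)[62 + √(3844 + 4·1739472)] = (1/2)[62 + √6961732] ≈ (1/2)(62 + 2638.5094) = 1350.2547.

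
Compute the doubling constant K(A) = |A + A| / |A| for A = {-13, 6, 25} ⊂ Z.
K = |A + A| / |A| = 5/3

Enumerate A + A = {a + b : a, b ∈ A}. With |A| = 3, there are |A|^2 = 9 ordered sum pairs; collecting distinct values, A + A = {-26, -7, 12, 31, 50}, so |A + A| = 5. Thus K = 5/3. Here |A + A| = 2|A| − 1 = 5, the minimum possible — so K = 5/3 is minimal, which holds iff A is an arithmetic progression.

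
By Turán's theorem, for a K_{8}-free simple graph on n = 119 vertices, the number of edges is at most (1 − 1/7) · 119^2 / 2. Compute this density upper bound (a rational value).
Turán density bound = (6/7) · 119^2/2 = 6069

Turán's theorem: ex(n, K_{r+1}) is achieved by the complete r-partite Turán graph T(n, r) with parts as balanced as possible, and is at most (1 − 1/r) · n^2/2. For r = 7, n = 119: the density bound is (6/7) · 14161/2 = 6069. Since 7 ∣ 119, the Turán graph T(119, 7) has parts of equal size 17, and its edge count e(T(119, 7)) = 6069 attains the density bound exactly.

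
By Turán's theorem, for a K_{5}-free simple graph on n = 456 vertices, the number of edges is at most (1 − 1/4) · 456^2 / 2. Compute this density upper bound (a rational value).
Turán density bound = (3/4) · 456^2/2 = 77976

Turán's theorem: ex(n, K_{r+1}) is achieved by the complete r-partite Turán graph T(n, r) with parts as balanced as possible, and is at most (1 − 1/r) · n^2/2. For r = 4, n = 456: the density bound is (3/4) · 207936/2 = 77976. Since 4 ∣ 456, the Turán graph T(456, 4) has parts of equal size 114, and its edge count e(T(456, 4)) = 77976 attains the density bound exactly.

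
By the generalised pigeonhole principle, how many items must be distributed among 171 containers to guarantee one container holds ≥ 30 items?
n = (30 − 1)·171 + 1 = 4960

By the generalised pigeonhole principle, to guarantee some box contains ≥ r objects we need more than (r − 1) · k objects total. Threshold: n = (r − 1) · k + 1. With r = 30 and k = 171: n = 29 · 171 + 1 = 4959 + 1 = 4960. For n = 4959 = 29 · 171, we can put exactly 29 objects in every box, avoiding 30 in any single one — so 4960 is tight.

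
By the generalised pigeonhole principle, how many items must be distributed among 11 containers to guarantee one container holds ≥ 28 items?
n = (28 − 1)·11 + 1 = 298

By the generalised pigeonhole principle, to guarantee some box contains ≥ r objects we need more than (r − 1) · k objects total. Threshold: n = (r − 1) · k + 1. With r = 28 and k = 11: n = 27 · 11 + 1 = 297 + 1 = 298. For n = 297 = 27 · 11, we can put exactly 27 objects in every box, avoiding 28 in any single one — so 298 is tight.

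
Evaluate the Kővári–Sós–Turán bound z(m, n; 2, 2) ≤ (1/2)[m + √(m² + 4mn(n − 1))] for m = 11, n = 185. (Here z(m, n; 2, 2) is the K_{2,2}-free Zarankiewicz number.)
z(11, 185; 2, 2) ≤ (1/2)[11 + √(11² + 4·11·185·184)] = (1/2)[11 + √1497881] = 617.4397

Kővári–Sós–Turán: let r_1, ..., r_11 be the row sums and z = Σ r_i the total number of 1s. Each pair of columns can share at most one row with both entries 1 (else a 2×2 all-ones block appears), so Σ_i C(r_i, 2) ≤ C(185, 2) = 17020. By convexity Σ_i C(r_i, 2) ≥ 11·C(z/11, 2) = z(z − 11)/(2·11), giving z² − 11z − 11·185·184 ≤ 0 and hence z ≤ (1/2)[11 + √(121 + 4·374440)] = (1/2)[11 + √1497881] ≈ (1/2)(11 + 1223.8795) = 617.4397.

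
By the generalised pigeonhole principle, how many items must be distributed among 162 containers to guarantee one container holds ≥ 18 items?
n = (18 − 1)·162 + 1 = 2755

By the generalised pigeonhole principle, to guarantee some box contains ≥ r objects we need more than (r − 1) · k objects total. Threshold: n = (r − 1) · k + 1. With r = 18 and k = 162: n = 17 · 162 + 1 = 2754 + 1 = 2755. For n = 2754 = 17 · 162, we can put exactly 17 objects in every box, avoiding 18 in any single one — so 2755 is tight.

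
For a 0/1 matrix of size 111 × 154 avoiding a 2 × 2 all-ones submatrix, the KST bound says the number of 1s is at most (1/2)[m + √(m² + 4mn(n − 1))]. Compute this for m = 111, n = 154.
z(111, 154; 2, 2) ≤ (1/2)[111 + √(111² + 4·111·154·153)] = (1/2)[111 + √10473849] = 1673.6663

Kővári–Sós–Turán: let r_1, ..., r_111 be the row sums and z = Σ r_i the total number of 1s. Each pair of columns can share at most one row with both entries 1 (else a 2×2 all-ones block appears), so Σ_i C(r_i, 2) ≤ C(154, 2) = 11781. By convexity Σ_i C(r_i, 2) ≥ 111·C(z/111, 2) = z(z − 111)/(2·111), giving z² − 111z − 111·154·153 ≤ 0 and hence z ≤ (1/2)[111 + √(12321 + 4·2615382)] = (1/2)[111 + √10473849] ≈ (1/2)(111 + 3236.3326) = 1673.6663.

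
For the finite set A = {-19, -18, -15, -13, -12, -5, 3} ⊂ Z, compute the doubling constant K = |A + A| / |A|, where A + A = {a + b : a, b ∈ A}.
K = |A + A| / |A| = 24/7

Enumerate A + A = {a + b : a, b ∈ A}. With |A| = 7, there are |A|^2 = 49 ordered sum pairs; collecting distinct values, A + A = {-38, -37, -36, -34, -33, -32, -31, -30, -28, -27, -26, -25, -24, -23, -20, -18, -17, -16, -15, -12, -10, -9, -2, 6}, so |A + A| = 24. Thus K = 24/7. For comparison, the minimum possible |A + A| over all 7-element sets is 2·7 − 1 = 13 (so min K = 13/7), attained only by arithmetic progressions.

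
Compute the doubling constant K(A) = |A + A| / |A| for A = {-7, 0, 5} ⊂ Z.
K = |A + A| / |A| = 6/3 = 2

Enumerate A + A = {a + b : a, b ∈ A}. With |A| = 3, there are |A|^2 = 9 ordered sum pairs; collecting distinct values, A + A = {-14, -7, -2, 0, 5, 10}, so |A + A| = 6. Thus K = 6/3 = 2. For comparison, the minimum possible |A + A| over all 3-element sets is 2·3 − 1 = 5 (so min K = 5/3), attained only by arithmetic progressions.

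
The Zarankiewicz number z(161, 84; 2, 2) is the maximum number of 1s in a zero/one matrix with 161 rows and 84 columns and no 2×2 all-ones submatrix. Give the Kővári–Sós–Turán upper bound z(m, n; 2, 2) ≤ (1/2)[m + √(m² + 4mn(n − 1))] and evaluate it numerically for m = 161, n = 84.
z(161, 84; 2, 2) ≤ (1/2)[161 + √(161² + 4·161·84·83)] = (1/2)[161 + √4515889] = 1143.0311

Kővári–Sós–Turán: let r_1, ..., r_161 be the row sums and z = Σ r_i the total number of 1s. Each pair of columns can share at most one row with both entries 1 (else a 2×2 all-ones block appears), so Σ_i C(r_i, 2) ≤ C(84, 2) = 3486. By convexity Σ_i C(r_i, 2) ≥ 161·C(z/161, 2) = z(z − 161)/(2·161), giving z² − 161z − 161·84·83 ≤ 0 and hence z ≤ (1/2)[161 + √(25921 + 4·1122492)] = (1/2)[161 + √4515889] ≈ (1/2)(161 + 2125.0621) = 1143.0311.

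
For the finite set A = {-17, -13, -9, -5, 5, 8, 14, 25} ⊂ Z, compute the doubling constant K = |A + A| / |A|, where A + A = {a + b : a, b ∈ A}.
K = |A + A| / |A| = 32/8 = 4

Enumerate A + A = {a + b : a, b ∈ A}. With |A| = 8, there are |A|^2 = 64 ordered sum pairs; collecting distinct values, A + A = {-34, -30, -26, -22, -18, -14, -12, -10, -9, -8, -5, -4, -3, -1, 0, 1, 3, 5, 8, 9, 10, 12, 13, 16, 19, 20, 22, 28, 30, 33, 39, 50}, so |A + A| = 32. Thus K = 32/8 = 4. For comparison, the minimum possible |A + A| over all 8-element sets is 2·8 − 1 = 15 (so min K = 15/8), attained only by arithmetic progressions.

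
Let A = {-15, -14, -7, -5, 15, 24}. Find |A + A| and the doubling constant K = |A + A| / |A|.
K = |A + A| / |A| = 20/6 = 10/3

Enumerate A + A = {a + b : a, b ∈ A}. With |A| = 6, there are |A|^2 = 36 ordered sum pairs; collecting distinct values, A + A = {-30, -29, -28, -22, -21, -20, -19, -14, -12, -10, 0, 1, 8, 9, 10, 17, 19, 30, 39, 48}, so |A + A| = 20. Thus K = 20/6 = 10/3. For comparison, the minimum possible |A + A| over all 6-element sets is 2·6 − 1 = 11 (so min K = 11/6), attained only by arithmetic progressions.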